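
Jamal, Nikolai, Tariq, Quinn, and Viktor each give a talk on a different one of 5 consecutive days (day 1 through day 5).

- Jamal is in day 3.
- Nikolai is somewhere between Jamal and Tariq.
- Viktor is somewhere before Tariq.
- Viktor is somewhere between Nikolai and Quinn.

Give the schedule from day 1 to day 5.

Quinn, Viktor, Jamal, Nikolai, Tariq

From clue 1: Jamal → day 3.
From clues 1–2: Nikolai is in {2,4}.
From clues 1–3: Nikolai → day 4, Tariq → day 5.
From clues 1–4: Quinn → day 1, Viktor → day 2.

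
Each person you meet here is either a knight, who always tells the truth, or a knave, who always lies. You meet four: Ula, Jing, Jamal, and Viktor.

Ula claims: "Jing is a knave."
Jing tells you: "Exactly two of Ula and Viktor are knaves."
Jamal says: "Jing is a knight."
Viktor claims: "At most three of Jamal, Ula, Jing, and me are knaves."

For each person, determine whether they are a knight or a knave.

Consider Ula. Suppose Ula is a knave.
Then no assignment of the remaining roles makes every statement match its speaker's type — contradiction.
So Ula is a knight.
With that fixed, Jing's statement is false, so Jing is a knave.
With that fixed, Jamal's statement is false, so Jamal is a knave.
With that fixed, Viktor's statement is true, so Viktor is a knight.

Ula: knight, Jing: knave, Jamal: knave, Viktor: knight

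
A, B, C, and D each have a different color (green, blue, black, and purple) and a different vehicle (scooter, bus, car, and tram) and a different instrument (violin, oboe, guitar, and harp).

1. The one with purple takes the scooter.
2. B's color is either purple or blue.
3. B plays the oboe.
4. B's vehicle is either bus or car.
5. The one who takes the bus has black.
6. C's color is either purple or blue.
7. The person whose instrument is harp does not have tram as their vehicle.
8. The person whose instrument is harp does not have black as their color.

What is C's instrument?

With clues 1–3, oboe is impossible for C's instrument.
With clues 1–8, guitar and violin are impossible for C's instrument.
That leaves harp.

harp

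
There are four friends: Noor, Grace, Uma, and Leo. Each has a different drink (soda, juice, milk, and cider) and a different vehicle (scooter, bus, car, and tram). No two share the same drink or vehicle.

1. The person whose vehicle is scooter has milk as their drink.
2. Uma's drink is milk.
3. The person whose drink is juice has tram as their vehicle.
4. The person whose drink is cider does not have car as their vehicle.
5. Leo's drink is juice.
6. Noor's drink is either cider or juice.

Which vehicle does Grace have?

car

With clues 1–2, scooter is impossible for Grace's vehicle.
With clues 1–5, tram is impossible for Grace's vehicle.
With clues 1–6, bus is impossible for Grace's vehicle.
That leaves car.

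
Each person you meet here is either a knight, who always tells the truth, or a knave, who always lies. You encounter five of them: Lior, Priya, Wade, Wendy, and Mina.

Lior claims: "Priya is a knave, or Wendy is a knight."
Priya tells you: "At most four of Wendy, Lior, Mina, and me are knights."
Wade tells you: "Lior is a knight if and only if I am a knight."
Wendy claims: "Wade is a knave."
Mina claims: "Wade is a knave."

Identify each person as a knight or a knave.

Lior: knight, Priya: knight, Wade: knave, Wendy: knight, Mina: knight

Regardless of anyone's role, Priya's statement is true, so Priya is a knight.
Consider Lior. Suppose Lior is a knave.
Then whichever role Wade has, Wade's statement has the wrong truth value — contradiction.
So Lior is a knight.
Consider Wade. Suppose Wade is a knight.
Then no assignment of the remaining roles makes every statement match its speaker's type — contradiction.
So Wade is a knave.
With that fixed, Wendy's statement is true, so Wendy is a knight.
With that fixed, Mina's statement is true, so Mina is a knight.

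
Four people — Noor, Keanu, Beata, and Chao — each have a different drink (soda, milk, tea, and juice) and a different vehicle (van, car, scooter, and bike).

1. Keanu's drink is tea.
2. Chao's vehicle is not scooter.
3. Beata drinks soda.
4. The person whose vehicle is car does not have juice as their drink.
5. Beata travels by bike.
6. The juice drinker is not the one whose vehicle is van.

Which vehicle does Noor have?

With clues 1–5, bike is impossible for Noor's vehicle.
With clues 1–6, car and van are impossible for Noor's vehicle.
That leaves scooter.

scooter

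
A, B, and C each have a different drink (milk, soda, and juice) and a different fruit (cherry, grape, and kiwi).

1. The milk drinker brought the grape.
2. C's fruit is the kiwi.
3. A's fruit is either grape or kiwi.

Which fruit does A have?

With clues 1–2, kiwi is impossible for A's fruit.
With clues 1–3, cherry is impossible for A's fruit.
That leaves grape.

grape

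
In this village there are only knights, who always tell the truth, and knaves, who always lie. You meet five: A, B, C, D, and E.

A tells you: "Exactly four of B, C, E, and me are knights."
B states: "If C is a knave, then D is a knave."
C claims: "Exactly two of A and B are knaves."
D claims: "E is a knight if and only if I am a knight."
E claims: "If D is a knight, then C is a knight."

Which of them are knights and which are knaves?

Consider A. Suppose A is a knight.
Then no assignment of the remaining roles makes every statement match its speaker's type — contradiction.
So A is a knave.
Consider B. Suppose B is a knave.
Then no assignment of the remaining roles makes every statement match its speaker's type — contradiction.
So B is a knight.
With that fixed, C's statement is false, so C is a knave.
Consider D. Suppose D is a knight.
Then B's statement comes out false, contradicting B being a knight.
So D is a knave.
With that fixed, E's statement is true, so E is a knight.

A: knave, B: knight, C: knave, D: knave, E: knight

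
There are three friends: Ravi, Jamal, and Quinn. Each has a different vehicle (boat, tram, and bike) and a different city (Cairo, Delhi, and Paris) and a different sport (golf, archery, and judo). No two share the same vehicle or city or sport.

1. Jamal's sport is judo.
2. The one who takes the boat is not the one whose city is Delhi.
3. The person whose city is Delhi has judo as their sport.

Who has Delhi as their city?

With clues 1–3, Quinn and Ravi are impossible for the one with city Delhi.
That leaves Jamal.

Jamal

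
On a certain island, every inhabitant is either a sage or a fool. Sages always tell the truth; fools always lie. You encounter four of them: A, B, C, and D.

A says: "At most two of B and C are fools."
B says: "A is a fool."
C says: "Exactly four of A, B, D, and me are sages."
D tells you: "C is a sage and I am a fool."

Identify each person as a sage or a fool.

Regardless of anyone's role, A's statement is true, so A is a sage.
With that fixed, B's statement is false, so B is a fool.
With that fixed, C's statement is false, so C is a fool.
With that fixed, D's statement is false, so D is a fool.

A: sage, B: fool, C: fool, D: fool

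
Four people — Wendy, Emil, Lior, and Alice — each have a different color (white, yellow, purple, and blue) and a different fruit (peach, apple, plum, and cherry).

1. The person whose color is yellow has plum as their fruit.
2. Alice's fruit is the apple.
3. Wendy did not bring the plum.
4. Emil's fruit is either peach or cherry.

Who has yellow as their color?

With clues 1–2, Alice is impossible for the one with color yellow.
With clues 1–3, Wendy is impossible for the one with color yellow.
With clues 1–4, Emil is impossible for the one with color yellow.
That leaves Lior.

Lior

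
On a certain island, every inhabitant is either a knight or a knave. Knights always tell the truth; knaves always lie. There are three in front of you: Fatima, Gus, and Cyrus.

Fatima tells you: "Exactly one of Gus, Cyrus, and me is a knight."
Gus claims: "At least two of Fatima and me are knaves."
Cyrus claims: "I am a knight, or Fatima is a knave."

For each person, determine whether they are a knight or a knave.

Consider Fatima. Suppose Fatima is a knave.
Then whichever role Gus has, Gus's statement has the wrong truth value — contradiction.
So Fatima is a knight.
With that fixed, Gus's statement is false, so Gus is a knave.
Consider Cyrus. Suppose Cyrus is a knight.
Then Fatima's statement comes out false, contradicting Fatima being a knight.
So Cyrus is a knave.

Fatima: knight, Gus: knave, Cyrus: knave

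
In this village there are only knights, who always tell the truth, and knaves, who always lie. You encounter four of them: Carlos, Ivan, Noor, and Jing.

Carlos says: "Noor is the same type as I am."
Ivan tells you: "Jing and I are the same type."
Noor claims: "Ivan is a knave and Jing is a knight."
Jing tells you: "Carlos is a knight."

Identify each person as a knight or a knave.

Carlos: knight, Ivan: knave, Noor: knight, Jing: knight

Consider Carlos. Suppose Carlos is a knave.
Then no assignment of the remaining roles makes every statement match its speaker's type — contradiction.
So Carlos is a knight.
With that fixed, Jing's statement is true, so Jing is a knight.
Consider Ivan. Suppose Ivan is a knight.
Then no assignment of the remaining roles makes every statement match its speaker's type — contradiction.
So Ivan is a knave.
With that fixed, Noor's statement is true, so Noor is a knight.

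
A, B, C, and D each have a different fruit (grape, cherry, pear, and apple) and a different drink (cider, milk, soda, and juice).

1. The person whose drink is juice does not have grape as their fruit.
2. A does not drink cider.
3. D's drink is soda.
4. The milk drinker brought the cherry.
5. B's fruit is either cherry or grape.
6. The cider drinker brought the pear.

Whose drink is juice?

With clues 1–3, D is impossible for the one with drink juice.
With clues 1–5, B is impossible for the one with drink juice.
With clues 1–6, C is impossible for the one with drink juice.
That leaves A.

A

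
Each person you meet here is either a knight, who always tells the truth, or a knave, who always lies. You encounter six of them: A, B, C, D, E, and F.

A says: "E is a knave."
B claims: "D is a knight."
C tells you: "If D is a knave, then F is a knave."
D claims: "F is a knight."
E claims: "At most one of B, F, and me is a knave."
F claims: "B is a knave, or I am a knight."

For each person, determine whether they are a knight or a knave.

Consider A. Suppose A is a knight.
Then no assignment of the remaining roles makes every statement match its speaker's type — contradiction.
So A is a knave.
Consider B. Suppose B is a knave.
Then no assignment of the remaining roles makes every statement match its speaker's type — contradiction.
So B is a knight.
Consider C. Suppose C is a knave.
Then no assignment of the remaining roles makes every statement match its speaker's type — contradiction.
So C is a knight.
Consider D. Suppose D is a knave.
Then B's statement comes out false, contradicting B being a knight.
So D is a knight.
Consider E. Suppose E is a knave.
Then A's statement comes out true, contradicting A being a knave.
So E is a knight.
Consider F. Suppose F is a knave.
Then D's statement comes out false, contradicting D being a knight.
So F is a knight.

A: knave, B: knight, C: knight, D: knight, E: knight, F: knight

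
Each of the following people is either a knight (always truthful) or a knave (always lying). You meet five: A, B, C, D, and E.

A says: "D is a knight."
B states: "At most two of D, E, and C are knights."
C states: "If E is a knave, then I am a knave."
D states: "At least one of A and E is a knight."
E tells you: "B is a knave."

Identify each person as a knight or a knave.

Consider A. Suppose A is a knave.
Then no assignment of the remaining roles makes every statement match its speaker's type — contradiction.
So A is a knight.
With that fixed, D's statement is true, so D is a knight.
Consider B. Suppose B is a knight.
Then no assignment of the remaining roles makes every statement match its speaker's type — contradiction.
So B is a knave.
With that fixed, E's statement is true, so E is a knight.
With that fixed, C's statement is true, so C is a knight.

A: knight, B: knave, C: knight, D: knight, E: knight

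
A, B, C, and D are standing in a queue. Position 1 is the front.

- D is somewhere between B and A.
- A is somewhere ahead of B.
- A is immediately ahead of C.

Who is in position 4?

With clue 1, D is ruled out for position 4.
With clues 1–2, A is ruled out for position 4.
With clues 1–3, C is ruled out for position 4.
So position 4 is B.

B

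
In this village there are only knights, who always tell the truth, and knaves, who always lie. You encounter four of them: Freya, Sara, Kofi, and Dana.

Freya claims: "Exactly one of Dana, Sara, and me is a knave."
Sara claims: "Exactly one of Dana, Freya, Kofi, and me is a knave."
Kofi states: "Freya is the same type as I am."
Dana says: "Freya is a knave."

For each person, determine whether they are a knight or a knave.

Freya: knight, Sara: knight, Kofi: knight, Dana: knave

Consider Freya. Suppose Freya is a knave.
Then whichever role Kofi has, Kofi's statement has the wrong truth value — contradiction.
So Freya is a knight.
With that fixed, Dana's statement is false, so Dana is a knave.
Consider Sara. Suppose Sara is a knave.
Then Freya's statement comes out false, contradicting Freya being a knight.
So Sara is a knight.
Consider Kofi. Suppose Kofi is a knave.
Then Sara's statement comes out false, contradicting Sara being a knight.
So Kofi is a knight.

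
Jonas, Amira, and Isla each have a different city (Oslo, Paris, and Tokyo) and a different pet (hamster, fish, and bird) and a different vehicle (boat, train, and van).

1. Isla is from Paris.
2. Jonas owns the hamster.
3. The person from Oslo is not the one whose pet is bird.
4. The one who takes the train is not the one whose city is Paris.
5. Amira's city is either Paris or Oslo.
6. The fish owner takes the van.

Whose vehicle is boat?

With clues 1–6, Amira and Jonas are impossible for the one with vehicle boat.
That leaves Isla.

Isla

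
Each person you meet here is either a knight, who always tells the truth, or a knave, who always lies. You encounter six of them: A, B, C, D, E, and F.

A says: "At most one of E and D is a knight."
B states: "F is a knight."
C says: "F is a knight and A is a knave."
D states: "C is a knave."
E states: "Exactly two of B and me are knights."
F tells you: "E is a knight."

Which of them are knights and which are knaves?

A: knight, B: knave, C: knave, D: knight, E: knave, F: knave

Consider A. Suppose A is a knave.
Then no assignment of the remaining roles makes every statement match its speaker's type — contradiction.
So A is a knight.
With that fixed, C's statement is false, so C is a knave.
With that fixed, D's statement is true, so D is a knight.
Consider B. Suppose B is a knight.
Then no assignment of the remaining roles makes every statement match its speaker's type — contradiction.
So B is a knave.
With that fixed, E's statement is false, so E is a knave.
With that fixed, F's statement is false, so F is a knave.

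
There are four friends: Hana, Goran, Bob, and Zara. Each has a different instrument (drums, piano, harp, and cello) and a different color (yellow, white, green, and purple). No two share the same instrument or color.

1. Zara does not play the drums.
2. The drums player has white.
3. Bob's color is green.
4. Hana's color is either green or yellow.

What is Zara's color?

purple

With clues 1–2, white is impossible for Zara's color.
With clues 1–3, green is impossible for Zara's color.
With clues 1–4, yellow is impossible for Zara's color.
That leaves purple.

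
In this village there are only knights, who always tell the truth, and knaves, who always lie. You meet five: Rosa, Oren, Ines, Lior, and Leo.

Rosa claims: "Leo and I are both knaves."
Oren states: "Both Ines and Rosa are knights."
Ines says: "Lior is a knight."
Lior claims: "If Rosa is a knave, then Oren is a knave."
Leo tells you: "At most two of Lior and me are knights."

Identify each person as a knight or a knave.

Regardless of anyone's role, Leo's statement is true, so Leo is a knight.
With that fixed, Rosa's statement is false, so Rosa is a knave.
With that fixed, Oren's statement is false, so Oren is a knave.
With that fixed, Lior's statement is true, so Lior is a knight.
With that fixed, Ines's statement is true, so Ines is a knight.

Rosa: knave, Oren: knave, Ines: knight, Lior: knight, Leo: knight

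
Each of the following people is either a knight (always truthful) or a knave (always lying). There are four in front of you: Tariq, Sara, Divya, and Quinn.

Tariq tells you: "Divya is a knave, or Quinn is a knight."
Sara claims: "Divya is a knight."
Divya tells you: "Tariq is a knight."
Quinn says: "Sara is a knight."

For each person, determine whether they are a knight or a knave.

Consider Tariq. Suppose Tariq is a knave.
Then no assignment of the remaining roles makes every statement match its speaker's type — contradiction.
So Tariq is a knight.
With that fixed, Divya's statement is true, so Divya is a knight.
With that fixed, Sara's statement is true, so Sara is a knight.
With that fixed, Quinn's statement is true, so Quinn is a knight.

Tariq: knight, Sara: knight, Divya: knight, Quinn: knight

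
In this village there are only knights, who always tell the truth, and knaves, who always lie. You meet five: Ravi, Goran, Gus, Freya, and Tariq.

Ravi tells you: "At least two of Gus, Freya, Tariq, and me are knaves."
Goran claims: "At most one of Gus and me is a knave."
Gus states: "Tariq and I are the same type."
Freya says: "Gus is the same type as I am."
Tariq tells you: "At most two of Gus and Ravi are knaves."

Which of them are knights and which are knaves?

Regardless of anyone's role, Tariq's statement is true, so Tariq is a knight.
Consider Ravi. Suppose Ravi is a knight.
Then no assignment of the remaining roles makes every statement match its speaker's type — contradiction.
So Ravi is a knave.
Consider Goran. Suppose Goran is a knave.
Then no assignment of the remaining roles makes every statement match its speaker's type — contradiction.
So Goran is a knight.
Consider Gus. Suppose Gus is a knave.
Then Ravi's statement comes out true, contradicting Ravi being a knave.
So Gus is a knight.
Consider Freya. Suppose Freya is a knave.
Then Ravi's statement comes out true, contradicting Ravi being a knave.
So Freya is a knight.

Ravi: knave, Goran: knight, Gus: knight, Freya: knight, Tariq: knight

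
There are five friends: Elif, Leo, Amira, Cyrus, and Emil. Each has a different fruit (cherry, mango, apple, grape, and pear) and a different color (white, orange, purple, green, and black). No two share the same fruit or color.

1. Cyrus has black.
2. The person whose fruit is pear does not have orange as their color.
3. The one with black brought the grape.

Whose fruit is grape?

Cyrus

With clues 1–3, Amira, Elif, Emil, and Leo are impossible for the one with fruit grape.
That leaves Cyrus.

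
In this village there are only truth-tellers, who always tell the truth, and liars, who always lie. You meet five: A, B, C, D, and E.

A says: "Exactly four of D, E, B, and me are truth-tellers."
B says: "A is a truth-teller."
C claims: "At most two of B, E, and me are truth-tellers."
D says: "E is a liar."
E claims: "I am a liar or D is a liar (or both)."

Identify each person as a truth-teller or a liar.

A: liar, B: liar, C: truth-teller, D: liar, E: truth-teller

Consider A. Suppose A is a truth-teller.
Then no assignment of the remaining roles makes every statement match its speaker's type — contradiction.
So A is a liar.
With that fixed, B's statement is false, so B is a liar.
With that fixed, C's statement is true, so C is a truth-teller.
Consider D. Suppose D is a truth-teller.
Then whichever role E has, E's statement has the wrong truth value — contradiction.
So D is a liar.
With that fixed, E's statement is true, so E is a truth-teller.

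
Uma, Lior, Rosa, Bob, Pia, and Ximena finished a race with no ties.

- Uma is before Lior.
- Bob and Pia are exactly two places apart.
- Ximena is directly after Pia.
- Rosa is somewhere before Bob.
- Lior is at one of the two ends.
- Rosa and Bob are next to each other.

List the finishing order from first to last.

From clue 1: Uma is in {1,2,3,4,5}.
From clues 1–4: Rosa is in {1,2,3}.
From clues 1–5: Lior → place 6.
From clues 1–6: Rosa → place 1, Bob → place 2, Uma → place 3, Pia → place 4, Ximena → place 5.

Rosa, Bob, Uma, Pia, Ximena, Lior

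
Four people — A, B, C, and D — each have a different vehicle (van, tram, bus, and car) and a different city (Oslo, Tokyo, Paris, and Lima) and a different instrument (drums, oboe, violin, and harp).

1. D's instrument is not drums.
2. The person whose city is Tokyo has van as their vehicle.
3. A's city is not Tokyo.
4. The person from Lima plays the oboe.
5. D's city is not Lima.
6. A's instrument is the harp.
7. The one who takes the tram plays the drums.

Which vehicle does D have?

van

With clues 1–7, bus, car, and tram are impossible for D's vehicle.
That leaves van.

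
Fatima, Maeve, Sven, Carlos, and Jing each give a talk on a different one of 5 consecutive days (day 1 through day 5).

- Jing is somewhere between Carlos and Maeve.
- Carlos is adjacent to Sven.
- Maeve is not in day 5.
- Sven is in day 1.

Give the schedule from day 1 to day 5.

From clue 1: Jing is in {2,3,4}.
From clues 1–3: Jing is in {2,3}.
From clues 1–4: Sven → day 1, Carlos → day 2, Jing → day 3, Maeve → day 4, Fatima → day 5.

Sven, Carlos, Jing, Maeve, Fatima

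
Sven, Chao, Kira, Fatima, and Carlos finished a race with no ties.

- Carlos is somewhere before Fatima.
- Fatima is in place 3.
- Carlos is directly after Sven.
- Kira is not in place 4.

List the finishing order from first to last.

Sven, Carlos, Fatima, Chao, Kira

From clue 1: Fatima is in {2,3,4,5}.
From clues 1–2: Fatima → place 3.
From clues 1–3: Sven → place 1, Carlos → place 2.
From clues 1–4: Chao → place 4, Kira → place 5.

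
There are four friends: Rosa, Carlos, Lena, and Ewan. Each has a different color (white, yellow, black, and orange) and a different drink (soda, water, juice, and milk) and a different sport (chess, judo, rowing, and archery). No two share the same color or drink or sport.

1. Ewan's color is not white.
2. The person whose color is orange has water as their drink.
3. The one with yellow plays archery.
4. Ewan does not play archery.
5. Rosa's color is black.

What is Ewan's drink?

With clues 1–5, juice, milk, and soda are impossible for Ewan's drink.
That leaves water.

water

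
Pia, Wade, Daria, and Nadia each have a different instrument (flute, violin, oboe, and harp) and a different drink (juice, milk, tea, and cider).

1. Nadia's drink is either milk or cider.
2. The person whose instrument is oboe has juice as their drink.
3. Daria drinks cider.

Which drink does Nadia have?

Clue 1 rules out juice and tea for Nadia's drink.
With clues 1–3, cider is impossible for Nadia's drink.
That leaves milk.

milk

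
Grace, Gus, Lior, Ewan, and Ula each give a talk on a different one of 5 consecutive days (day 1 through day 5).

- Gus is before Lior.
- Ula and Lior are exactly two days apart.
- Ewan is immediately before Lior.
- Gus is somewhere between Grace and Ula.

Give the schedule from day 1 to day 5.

From clue 1: Gus is in {1,2,3,4}.
From clues 1–3: Gus is in {1,2}.
From clues 1–4: Grace → day 1, Gus → day 2, Ula → day 3, Ewan → day 4, Lior → day 5.

Grace, Gus, Ula, Ewan, Lior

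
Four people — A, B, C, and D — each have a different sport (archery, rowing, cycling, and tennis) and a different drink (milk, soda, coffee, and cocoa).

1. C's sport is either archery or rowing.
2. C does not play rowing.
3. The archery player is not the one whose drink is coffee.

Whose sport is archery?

C

With clues 1–2, A, B, and D are impossible for the one with sport archery.
That leaves C.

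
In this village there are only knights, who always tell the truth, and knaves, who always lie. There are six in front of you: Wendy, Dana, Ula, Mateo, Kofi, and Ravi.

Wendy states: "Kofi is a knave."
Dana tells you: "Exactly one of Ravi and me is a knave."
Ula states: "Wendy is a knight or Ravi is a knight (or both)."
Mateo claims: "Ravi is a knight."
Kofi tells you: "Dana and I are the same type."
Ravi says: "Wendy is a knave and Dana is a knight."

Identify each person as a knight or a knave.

Consider Wendy. Suppose Wendy is a knave.
Then no assignment of the remaining roles makes every statement match its speaker's type — contradiction.
So Wendy is a knight.
With that fixed, Ula's statement is true, so Ula is a knight.
With that fixed, Ravi's statement is false, so Ravi is a knave.
With that fixed, Mateo's statement is false, so Mateo is a knave.
Consider Dana. Suppose Dana is a knave.
Then whichever role Kofi has, Kofi's statement has the wrong truth value — contradiction.
So Dana is a knight.
Consider Kofi. Suppose Kofi is a knight.
Then Wendy's statement comes out false, contradicting Wendy being a knight.
So Kofi is a knave.

Wendy: knight, Dana: knight, Ula: knight, Mateo: knave, Kofi: knave, Ravi: knave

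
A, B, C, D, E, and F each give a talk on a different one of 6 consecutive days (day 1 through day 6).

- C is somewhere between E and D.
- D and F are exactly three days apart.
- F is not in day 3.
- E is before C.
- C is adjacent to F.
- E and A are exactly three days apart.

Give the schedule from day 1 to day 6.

From clue 1: C is in {2,3,4,5}.
From clues 1–4: C is in {2,3,4}.
From clues 1–5: E → day 1, F → day 2, C → day 3, D → day 5.
From clues 1–6: A → day 4, B → day 6.

E, F, C, A, D, B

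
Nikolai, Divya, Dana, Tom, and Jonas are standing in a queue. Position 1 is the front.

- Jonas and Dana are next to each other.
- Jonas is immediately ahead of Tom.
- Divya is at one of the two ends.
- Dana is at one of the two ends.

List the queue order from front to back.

Dana, Jonas, Tom, Nikolai, Divya

From clues 1–2: Dana is in {1,2,3}.
From clues 1–3: Divya is in {1,5}.
From clues 1–4: Dana → position 1, Jonas → position 2, Tom → position 3, Nikolai → position 4, Divya → position 5.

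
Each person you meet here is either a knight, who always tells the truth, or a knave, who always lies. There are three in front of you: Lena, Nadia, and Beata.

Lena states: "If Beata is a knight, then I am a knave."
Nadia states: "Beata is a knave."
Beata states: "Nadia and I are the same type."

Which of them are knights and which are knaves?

Consider Lena. Suppose Lena is a knave.
Then Lena's own statement would have to be false, but it can't be — contradiction.
So Lena is a knight.
Consider Nadia. Suppose Nadia is a knave.
Then whichever role Beata has, Beata's statement has the wrong truth value — contradiction.
So Nadia is a knight.
Consider Beata. Suppose Beata is a knight.
Then Lena's statement comes out false, contradicting Lena being a knight.
So Beata is a knave.

Lena: knight, Nadia: knight, Beata: knave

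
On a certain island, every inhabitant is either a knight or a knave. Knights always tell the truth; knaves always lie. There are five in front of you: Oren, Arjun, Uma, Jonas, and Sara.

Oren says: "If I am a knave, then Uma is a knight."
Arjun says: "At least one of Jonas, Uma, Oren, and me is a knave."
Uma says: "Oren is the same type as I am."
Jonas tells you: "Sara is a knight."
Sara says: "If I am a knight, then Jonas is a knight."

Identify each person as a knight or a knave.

Consider Oren. Suppose Oren is a knave.
Then whichever role Uma has, Uma's statement has the wrong truth value — contradiction.
So Oren is a knight.
Consider Arjun. Suppose Arjun is a knave.
Then Arjun's own statement would have to be false, but it can't be — contradiction.
So Arjun is a knight.
Consider Uma. Suppose Uma is a knight.
Then no assignment of the remaining roles makes every statement match its speaker's type — contradiction.
So Uma is a knave.
Consider Jonas. Suppose Jonas is a knave.
Then whichever role Sara has, Sara's statement has the wrong truth value — contradiction.
So Jonas is a knight.
With that fixed, Sara's statement is true, so Sara is a knight.

Oren: knight, Arjun: knight, Uma: knave, Jonas: knight, Sara: knight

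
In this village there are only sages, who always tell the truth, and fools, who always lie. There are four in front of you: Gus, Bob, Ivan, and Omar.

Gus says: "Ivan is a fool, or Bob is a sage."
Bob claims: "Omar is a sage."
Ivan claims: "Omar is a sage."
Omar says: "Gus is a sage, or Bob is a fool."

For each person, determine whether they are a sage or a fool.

Consider Gus. Suppose Gus is a fool.
Then no assignment of the remaining roles makes every statement match its speaker's type — contradiction.
So Gus is a sage.
With that fixed, Omar's statement is true, so Omar is a sage.
With that fixed, Bob's statement is true, so Bob is a sage.
With that fixed, Ivan's statement is true, so Ivan is a sage.

Gus: sage, Bob: sage, Ivan: sage, Omar: sage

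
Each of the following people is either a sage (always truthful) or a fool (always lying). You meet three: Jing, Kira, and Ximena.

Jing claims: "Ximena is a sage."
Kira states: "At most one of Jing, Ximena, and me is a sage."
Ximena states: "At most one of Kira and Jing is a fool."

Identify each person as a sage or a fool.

Consider Jing. Suppose Jing is a fool.
Then no assignment of the remaining roles makes every statement match its speaker's type — contradiction.
So Jing is a sage.
With that fixed, Ximena's statement is true, so Ximena is a sage.
With that fixed, Kira's statement is false, so Kira is a fool.

Jing: sage, Kira: fool, Ximena: sage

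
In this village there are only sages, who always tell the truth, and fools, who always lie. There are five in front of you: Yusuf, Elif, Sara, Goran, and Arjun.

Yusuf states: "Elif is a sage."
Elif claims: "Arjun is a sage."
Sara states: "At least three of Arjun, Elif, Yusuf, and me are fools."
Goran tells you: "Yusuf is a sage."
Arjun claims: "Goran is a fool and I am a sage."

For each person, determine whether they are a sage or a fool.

Consider Yusuf. Suppose Yusuf is a sage.
Then no assignment of the remaining roles makes every statement match its speaker's type — contradiction.
So Yusuf is a fool.
With that fixed, Goran's statement is false, so Goran is a fool.
Consider Elif. Suppose Elif is a sage.
Then Yusuf's statement comes out true, contradicting Yusuf being a fool.
So Elif is a fool.
Consider Sara. Suppose Sara is a fool.
Then Sara's own statement would have to be false, but it can't be — contradiction.
So Sara is a sage.
Consider Arjun. Suppose Arjun is a sage.
Then Elif's statement comes out true, contradicting Elif being a fool.
So Arjun is a fool.

Yusuf: fool, Elif: fool, Sara: sage, Goran: fool, Arjun: fool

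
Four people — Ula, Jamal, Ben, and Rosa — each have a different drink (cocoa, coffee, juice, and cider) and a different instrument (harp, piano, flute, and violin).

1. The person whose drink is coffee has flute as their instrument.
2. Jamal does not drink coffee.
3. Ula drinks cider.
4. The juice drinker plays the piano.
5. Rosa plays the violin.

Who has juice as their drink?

Jamal

With clues 1–3, Ula is impossible for the one with drink juice.
With clues 1–5, Ben and Rosa are impossible for the one with drink juice.
That leaves Jamal.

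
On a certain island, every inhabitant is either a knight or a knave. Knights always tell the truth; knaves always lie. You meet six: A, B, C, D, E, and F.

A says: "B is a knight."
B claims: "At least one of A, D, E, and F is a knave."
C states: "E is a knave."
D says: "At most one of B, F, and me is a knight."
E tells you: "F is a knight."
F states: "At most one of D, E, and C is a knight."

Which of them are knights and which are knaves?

Consider A. Suppose A is a knave.
Then no assignment of the remaining roles makes every statement match its speaker's type — contradiction.
So A is a knight.
Consider B. Suppose B is a knave.
Then A's statement comes out false, contradicting A being a knight.
So B is a knight.
Consider C. Suppose C is a knight.
Then no assignment of the remaining roles makes every statement match its speaker's type — contradiction.
So C is a knave.
Consider D. Suppose D is a knight.
Then D's own statement would have to be true, but it can't be — contradiction.
So D is a knave.
With that fixed, F's statement is true, so F is a knight.
With that fixed, E's statement is true, so E is a knight.

A: knight, B: knight, C: knave, D: knave, E: knight, F: knight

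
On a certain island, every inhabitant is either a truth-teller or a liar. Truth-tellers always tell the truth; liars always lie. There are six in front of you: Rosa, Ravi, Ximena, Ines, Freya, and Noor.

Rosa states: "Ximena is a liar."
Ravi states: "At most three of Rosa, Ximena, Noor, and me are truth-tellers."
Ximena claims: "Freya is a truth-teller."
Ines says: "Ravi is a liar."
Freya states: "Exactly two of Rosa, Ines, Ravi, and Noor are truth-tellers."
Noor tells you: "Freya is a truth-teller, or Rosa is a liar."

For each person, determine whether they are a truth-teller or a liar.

Consider Rosa. Suppose Rosa is a truth-teller.
Then no assignment of the remaining roles makes every statement match its speaker's type — contradiction.
So Rosa is a liar.
With that fixed, Ravi's statement is true, so Ravi is a truth-teller.
With that fixed, Ines's statement is false, so Ines is a liar.
With that fixed, Noor's statement is true, so Noor is a truth-teller.
With that fixed, Freya's statement is true, so Freya is a truth-teller.
With that fixed, Ximena's statement is true, so Ximena is a truth-teller.

Rosa: liar, Ravi: truth-teller, Ximena: truth-teller, Ines: liar, Freya: truth-teller, Noor: truth-teller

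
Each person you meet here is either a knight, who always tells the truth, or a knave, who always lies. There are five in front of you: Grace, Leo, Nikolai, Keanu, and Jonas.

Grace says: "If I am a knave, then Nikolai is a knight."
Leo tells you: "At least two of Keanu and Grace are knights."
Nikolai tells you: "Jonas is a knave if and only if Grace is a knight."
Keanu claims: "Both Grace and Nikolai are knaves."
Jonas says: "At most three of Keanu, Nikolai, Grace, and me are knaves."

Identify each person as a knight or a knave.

Consider Grace. Suppose Grace is a knave.
Then no assignment of the remaining roles makes every statement match its speaker's type — contradiction.
So Grace is a knight.
With that fixed, Keanu's statement is false, so Keanu is a knave.
With that fixed, Jonas's statement is true, so Jonas is a knight.
With that fixed, Leo's statement is false, so Leo is a knave.
With that fixed, Nikolai's statement is false, so Nikolai is a knave.

Grace: knight, Leo: knave, Nikolai: knave, Keanu: knave, Jonas: knight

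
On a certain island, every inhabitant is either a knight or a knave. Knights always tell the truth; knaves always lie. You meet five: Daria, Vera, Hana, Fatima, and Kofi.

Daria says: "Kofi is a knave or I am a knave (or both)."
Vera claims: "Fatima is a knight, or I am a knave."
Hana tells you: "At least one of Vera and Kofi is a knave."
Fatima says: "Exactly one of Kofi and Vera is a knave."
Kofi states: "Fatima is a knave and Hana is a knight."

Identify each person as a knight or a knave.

Consider Daria. Suppose Daria is a knave.
Then Daria's own statement would have to be false, but it can't be — contradiction.
So Daria is a knight.
Consider Vera. Suppose Vera is a knave.
Then Vera's own statement would have to be false, but it can't be — contradiction.
So Vera is a knight.
Consider Hana. Suppose Hana is a knave.
Then no assignment of the remaining roles makes every statement match its speaker's type — contradiction.
So Hana is a knight.
Consider Fatima. Suppose Fatima is a knave.
Then Vera's statement comes out false, contradicting Vera being a knight.
So Fatima is a knight.
With that fixed, Kofi's statement is false, so Kofi is a knave.

Daria: knight, Vera: knight, Hana: knight, Fatima: knight, Kofi: knave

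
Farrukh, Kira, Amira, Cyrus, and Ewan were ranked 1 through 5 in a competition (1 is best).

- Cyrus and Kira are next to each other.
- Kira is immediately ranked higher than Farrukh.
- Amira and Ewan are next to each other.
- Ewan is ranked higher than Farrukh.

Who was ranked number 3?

With clues 1–2, Amira and Ewan are ruled out for rank 3.
With clues 1–3, Kira is ruled out for rank 3.
With clues 1–4, Farrukh is ruled out for rank 3.
So rank 3 is Cyrus.

Cyrus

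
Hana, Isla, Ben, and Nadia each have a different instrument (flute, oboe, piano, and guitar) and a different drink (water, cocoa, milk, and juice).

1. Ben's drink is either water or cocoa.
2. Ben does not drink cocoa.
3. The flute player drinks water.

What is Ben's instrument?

With clues 1–3, guitar, oboe, and piano are impossible for Ben's instrument.
That leaves flute.

flute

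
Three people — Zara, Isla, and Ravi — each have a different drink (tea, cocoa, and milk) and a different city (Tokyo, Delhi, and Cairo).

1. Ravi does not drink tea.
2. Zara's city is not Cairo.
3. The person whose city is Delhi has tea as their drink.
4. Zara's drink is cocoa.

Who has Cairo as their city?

With clues 1–2, Zara is impossible for the one with city Cairo.
With clues 1–4, Isla is impossible for the one with city Cairo.
That leaves Ravi.

Ravi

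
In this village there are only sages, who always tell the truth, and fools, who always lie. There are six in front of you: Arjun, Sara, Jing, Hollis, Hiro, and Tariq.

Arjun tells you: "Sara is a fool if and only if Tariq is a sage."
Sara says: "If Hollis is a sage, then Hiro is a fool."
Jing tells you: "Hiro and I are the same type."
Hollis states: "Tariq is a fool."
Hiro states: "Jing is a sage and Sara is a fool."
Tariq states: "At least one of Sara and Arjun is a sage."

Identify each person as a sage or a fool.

Arjun: fool, Sara: fool, Jing: sage, Hollis: sage, Hiro: sage, Tariq: fool

Consider Arjun. Suppose Arjun is a sage.
Then no assignment of the remaining roles makes every statement match its speaker's type — contradiction.
So Arjun is a fool.
Consider Sara. Suppose Sara is a sage.
Then no assignment of the remaining roles makes every statement match its speaker's type — contradiction.
So Sara is a fool.
With that fixed, Tariq's statement is false, so Tariq is a fool.
With that fixed, Hollis's statement is true, so Hollis is a sage.
Consider Jing. Suppose Jing is a fool.
Then no assignment of the remaining roles makes every statement match its speaker's type — contradiction.
So Jing is a sage.
With that fixed, Hiro's statement is true, so Hiro is a sage.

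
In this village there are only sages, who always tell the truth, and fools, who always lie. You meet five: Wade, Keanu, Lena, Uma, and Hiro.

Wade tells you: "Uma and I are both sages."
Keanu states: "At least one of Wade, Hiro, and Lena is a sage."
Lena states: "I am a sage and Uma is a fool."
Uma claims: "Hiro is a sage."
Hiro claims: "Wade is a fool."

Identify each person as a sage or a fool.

Consider Wade. Suppose Wade is a sage.
Then no assignment of the remaining roles makes every statement match its speaker's type — contradiction.
So Wade is a fool.
With that fixed, Hiro's statement is true, so Hiro is a sage.
With that fixed, Keanu's statement is true, so Keanu is a sage.
With that fixed, Uma's statement is true, so Uma is a sage.
With that fixed, Lena's statement is false, so Lena is a fool.

Wade: fool, Keanu: sage, Lena: fool, Uma: sage, Hiro: sage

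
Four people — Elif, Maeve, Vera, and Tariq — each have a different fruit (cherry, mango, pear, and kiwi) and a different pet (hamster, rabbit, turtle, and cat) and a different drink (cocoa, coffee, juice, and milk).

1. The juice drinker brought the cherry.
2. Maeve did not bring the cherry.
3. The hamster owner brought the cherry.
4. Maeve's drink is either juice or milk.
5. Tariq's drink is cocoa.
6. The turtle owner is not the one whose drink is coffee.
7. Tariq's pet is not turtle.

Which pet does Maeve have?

turtle

With clues 1–3, hamster is impossible for Maeve's pet.
With clues 1–7, cat and rabbit are impossible for Maeve's pet.
That leaves turtle.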